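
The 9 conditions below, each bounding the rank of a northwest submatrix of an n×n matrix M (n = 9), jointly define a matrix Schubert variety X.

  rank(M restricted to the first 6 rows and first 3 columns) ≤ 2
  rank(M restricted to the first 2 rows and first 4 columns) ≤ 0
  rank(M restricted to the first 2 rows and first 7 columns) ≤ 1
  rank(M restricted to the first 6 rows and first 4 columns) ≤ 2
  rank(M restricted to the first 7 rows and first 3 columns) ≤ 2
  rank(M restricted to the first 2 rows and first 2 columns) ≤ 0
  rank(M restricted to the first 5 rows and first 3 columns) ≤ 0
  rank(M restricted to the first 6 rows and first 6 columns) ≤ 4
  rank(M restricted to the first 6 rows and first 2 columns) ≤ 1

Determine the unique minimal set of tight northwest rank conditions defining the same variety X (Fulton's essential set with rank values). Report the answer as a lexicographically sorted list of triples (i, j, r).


Recovering R(i,j) via the rank-extension bound from the 9 conditions:

  0, 0, 0, 0, 1, 1, 1, 1, 1
  0, 0, 0, 0, 1, 1, 1, 2, 2
  0, 0, 0, 1, 2, 2, 2, 3, 3
  0, 0, 0, 1, 2, 3, 3, 4, 4
  0, 0, 0, 1, 2, 3, 4, 5, 5
  1, 1, 1, 2, 3, 4, 5, 6, 6
  1, 2, 2, 3, 4, 5, 6, 7, 7
  1, 2, 3, 4, 5, 6, 7, 8, 8
  1, 2, 3, 4, 5, 6, 7, 8, 9

hence w(1..9) = (5, 8, 4, 6, 7, 1, 2, 3, 9).

3 SE-corners of the 19-cell Rothe diagram give Ess(w):

[(2, 4, 0), (2, 7, 1), (5, 3, 0)]


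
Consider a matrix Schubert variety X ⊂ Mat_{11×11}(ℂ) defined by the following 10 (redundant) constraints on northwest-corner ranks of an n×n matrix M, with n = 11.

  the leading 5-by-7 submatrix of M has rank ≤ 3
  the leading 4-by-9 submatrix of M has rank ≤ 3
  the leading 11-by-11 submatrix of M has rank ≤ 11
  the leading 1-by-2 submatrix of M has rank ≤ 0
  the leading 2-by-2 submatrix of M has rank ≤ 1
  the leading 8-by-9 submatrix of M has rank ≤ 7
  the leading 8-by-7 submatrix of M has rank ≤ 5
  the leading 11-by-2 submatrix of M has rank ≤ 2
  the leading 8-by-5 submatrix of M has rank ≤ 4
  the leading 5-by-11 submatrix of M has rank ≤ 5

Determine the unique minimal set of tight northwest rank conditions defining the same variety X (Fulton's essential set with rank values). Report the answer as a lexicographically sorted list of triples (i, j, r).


The tightest implied rank at each (i,j), from the 10 conditions:

  R[1]: 0 0 1 1 1 1 1 1 1 1 1
  R[2]: 1 1 2 2 2 2 2 2 2 2 2
  R[3]: 1 2 3 3 3 3 3 3 3 3 3
  R[4]: 1 2 3 3 3 3 3 3 3 4 4
  R[5]: 1 2 3 3 3 3 3 4 4 5 5
  R[6]: 1 2 3 4 4 4 4 5 5 6 6
  R[7]: 1 2 3 4 4 5 5 6 6 7 7
  R[8]: 1 2 3 4 4 5 5 6 7 8 8
  R[9]: 1 2 3 4 5 6 6 7 8 9 9
  R[10]: 1 2 3 4 5 6 7 8 9 10 10
  R[11]: 1 2 3 4 5 6 7 8 9 10 11

second differences of R give the permutation w = (3, 1, 2, 10, 8, 4, 6, 9, 5, 7, 11).

D(w) has 15 cells with 5 SE-corners; essential set:

[(1, 2, 0), (4, 9, 3), (5, 7, 3), (8, 5, 4), (8, 7, 5)]


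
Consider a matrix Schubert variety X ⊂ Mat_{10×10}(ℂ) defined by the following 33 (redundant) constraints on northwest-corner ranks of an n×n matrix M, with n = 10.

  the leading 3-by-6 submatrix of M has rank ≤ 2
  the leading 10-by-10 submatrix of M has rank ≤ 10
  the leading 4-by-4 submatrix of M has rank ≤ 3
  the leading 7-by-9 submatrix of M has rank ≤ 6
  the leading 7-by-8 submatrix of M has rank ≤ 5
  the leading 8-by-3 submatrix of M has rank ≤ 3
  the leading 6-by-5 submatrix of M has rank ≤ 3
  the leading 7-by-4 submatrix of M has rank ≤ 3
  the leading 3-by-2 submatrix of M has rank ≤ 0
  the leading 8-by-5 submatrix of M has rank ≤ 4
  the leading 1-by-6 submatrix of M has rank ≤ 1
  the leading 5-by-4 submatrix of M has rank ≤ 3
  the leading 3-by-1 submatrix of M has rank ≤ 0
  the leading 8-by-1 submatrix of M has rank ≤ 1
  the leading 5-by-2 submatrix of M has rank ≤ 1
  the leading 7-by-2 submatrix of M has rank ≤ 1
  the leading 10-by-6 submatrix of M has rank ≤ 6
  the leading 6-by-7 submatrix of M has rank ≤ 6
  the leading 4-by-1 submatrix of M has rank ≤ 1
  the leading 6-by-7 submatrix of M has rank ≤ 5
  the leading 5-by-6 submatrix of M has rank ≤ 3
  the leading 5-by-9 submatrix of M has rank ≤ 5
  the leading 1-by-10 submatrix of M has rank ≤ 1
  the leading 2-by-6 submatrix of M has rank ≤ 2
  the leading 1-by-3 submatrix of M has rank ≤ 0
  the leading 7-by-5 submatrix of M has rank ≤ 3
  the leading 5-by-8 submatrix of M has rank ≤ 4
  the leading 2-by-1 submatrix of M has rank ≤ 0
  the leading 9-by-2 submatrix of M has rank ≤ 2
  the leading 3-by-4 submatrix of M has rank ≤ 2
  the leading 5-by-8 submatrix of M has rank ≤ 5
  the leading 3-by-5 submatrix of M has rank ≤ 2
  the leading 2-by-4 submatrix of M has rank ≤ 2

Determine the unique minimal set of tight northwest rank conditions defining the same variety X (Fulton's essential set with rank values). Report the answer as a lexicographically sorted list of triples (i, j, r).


Computing R[i][j] = min implied NW-rank bound (n=10, 33 conditions):

  0 | 0 | 0 | 1 | 1 | 1 | 1 | 1 | 1 | 1
  0 | 0 | 1 | 2 | 2 | 2 | 2 | 2 | 2 | 2
  0 | 0 | 1 | 2 | 2 | 2 | 3 | 3 | 3 | 3
  1 | 1 | 2 | 3 | 3 | 3 | 4 | 4 | 4 | 4
  1 | 1 | 2 | 3 | 3 | 3 | 4 | 4 | 5 | 5
  1 | 1 | 2 | 3 | 3 | 4 | 5 | 5 | 6 | 6
  1 | 1 | 2 | 3 | 3 | 4 | 5 | 5 | 6 | 7
  1 | 2 | 3 | 4 | 4 | 5 | 6 | 6 | 7 | 8
  1 | 2 | 3 | 4 | 5 | 6 | 7 | 7 | 8 | 9
  1 | 2 | 3 | 4 | 5 | 6 | 7 | 8 | 9 | 10

reading off 1-entries of Δ²R: w = (4, 3, 7, 1, 9, 6, 10, 2, 5, 8).

Fulton essential set (8 of the 18 Rothe cells):

[(1, 3, 0), (3, 2, 0), (3, 6, 2), (5, 6, 3), (5, 8, 4), (7, 2, 1), (7, 5, 3), (7, 8, 5)]


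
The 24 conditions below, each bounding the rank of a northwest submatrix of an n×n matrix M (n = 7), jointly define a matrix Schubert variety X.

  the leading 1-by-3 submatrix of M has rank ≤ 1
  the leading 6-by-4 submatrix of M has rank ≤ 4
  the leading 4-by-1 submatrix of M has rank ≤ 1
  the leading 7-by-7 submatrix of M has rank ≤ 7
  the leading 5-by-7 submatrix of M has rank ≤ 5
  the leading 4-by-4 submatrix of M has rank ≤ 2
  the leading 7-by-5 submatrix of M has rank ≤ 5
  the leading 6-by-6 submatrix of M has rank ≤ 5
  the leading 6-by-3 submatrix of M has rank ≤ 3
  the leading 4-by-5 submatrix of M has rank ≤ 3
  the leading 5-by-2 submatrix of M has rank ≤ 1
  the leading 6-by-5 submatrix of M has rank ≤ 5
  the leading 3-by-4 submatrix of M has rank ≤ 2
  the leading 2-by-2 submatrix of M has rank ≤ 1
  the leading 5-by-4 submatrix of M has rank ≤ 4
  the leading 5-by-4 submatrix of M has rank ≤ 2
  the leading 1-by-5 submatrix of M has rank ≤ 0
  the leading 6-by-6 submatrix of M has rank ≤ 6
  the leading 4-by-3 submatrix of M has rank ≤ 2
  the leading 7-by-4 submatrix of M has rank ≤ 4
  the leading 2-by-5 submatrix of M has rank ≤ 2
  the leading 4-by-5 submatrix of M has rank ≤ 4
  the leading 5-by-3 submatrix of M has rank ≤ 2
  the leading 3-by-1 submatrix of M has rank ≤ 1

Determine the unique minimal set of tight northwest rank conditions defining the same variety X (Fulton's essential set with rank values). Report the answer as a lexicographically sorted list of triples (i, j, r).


Computing R[i][j] = min implied NW-rank bound (n=7, 24 conditions):

  0, 0, 0, 0, 0, 1, 1
  1, 1, 1, 1, 1, 2, 2
  1, 1, 2, 2, 2, 3, 3
  1, 1, 2, 2, 3, 4, 4
  1, 1, 2, 2, 3, 4, 5
  1, 2, 3, 3, 4, 5, 6
  1, 2, 3, 4, 5, 6, 7

second differences of R give the permutation w = (6, 1, 3, 5, 7, 2, 4).

3 SE-corners of the 10-cell Rothe diagram give Ess(w):

[(1, 5, 0), (5, 2, 1), (5, 4, 2)]


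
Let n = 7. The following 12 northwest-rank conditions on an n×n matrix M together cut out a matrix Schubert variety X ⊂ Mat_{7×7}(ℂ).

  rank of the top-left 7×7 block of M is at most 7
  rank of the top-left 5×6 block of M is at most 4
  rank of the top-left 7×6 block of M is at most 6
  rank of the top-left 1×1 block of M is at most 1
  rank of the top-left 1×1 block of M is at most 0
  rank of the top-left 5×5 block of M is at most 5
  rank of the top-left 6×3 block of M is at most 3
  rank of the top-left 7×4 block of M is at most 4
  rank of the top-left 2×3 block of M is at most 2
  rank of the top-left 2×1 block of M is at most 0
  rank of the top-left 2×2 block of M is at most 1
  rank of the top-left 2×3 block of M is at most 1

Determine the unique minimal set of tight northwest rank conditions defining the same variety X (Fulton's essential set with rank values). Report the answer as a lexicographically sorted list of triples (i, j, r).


Reconstructing r_w from the 12 given conditions:

  R[1]: 0  1  1  1  1  1  1
  R[2]: 0  1  1  2  2  2  2
  R[3]: 1  2  2  3  3  3  3
  R[4]: 1  2  3  4  4  4  4
  R[5]: 1  2  3  4  4  4  5
  R[6]: 1  2  3  4  5  5  6
  R[7]: 1  2  3  4  5  6  7

the unique w with this rank table is (2, 4, 1, 3, 7, 5, 6).

D(w) has 5 cells with 3 SE-corners; essential set:

[(2, 1, 0), (2, 3, 1), (5, 6, 4)]


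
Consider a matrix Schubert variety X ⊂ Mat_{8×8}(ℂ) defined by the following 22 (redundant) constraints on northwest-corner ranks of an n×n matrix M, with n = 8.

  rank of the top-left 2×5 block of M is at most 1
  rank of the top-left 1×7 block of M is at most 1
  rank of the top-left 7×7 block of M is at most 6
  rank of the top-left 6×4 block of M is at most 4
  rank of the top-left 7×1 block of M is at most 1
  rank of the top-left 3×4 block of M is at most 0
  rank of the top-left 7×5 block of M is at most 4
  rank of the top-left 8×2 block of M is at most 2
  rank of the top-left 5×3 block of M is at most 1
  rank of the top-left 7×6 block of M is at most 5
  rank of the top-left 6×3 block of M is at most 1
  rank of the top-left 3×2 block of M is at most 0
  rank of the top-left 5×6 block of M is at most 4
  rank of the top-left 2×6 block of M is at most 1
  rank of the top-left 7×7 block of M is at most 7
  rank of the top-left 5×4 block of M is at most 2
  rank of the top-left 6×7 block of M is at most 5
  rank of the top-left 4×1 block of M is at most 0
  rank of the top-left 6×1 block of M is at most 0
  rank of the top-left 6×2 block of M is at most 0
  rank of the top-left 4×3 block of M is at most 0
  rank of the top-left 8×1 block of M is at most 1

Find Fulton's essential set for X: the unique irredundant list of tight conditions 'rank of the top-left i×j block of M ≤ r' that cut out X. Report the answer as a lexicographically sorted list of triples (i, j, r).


Computing R[i][j] = min implied NW-rank bound (n=8, 22 conditions):

  0  0  0  0  1  1  1  1
  0  0  0  0  1  1  2  2
  0  0  0  0  1  2  3  3
  0  0  0  1  2  3  4  4
  0  0  1  2  3  4  5  5
  0  0  1  2  3  4  5  6
  1  1  2  3  4  5  6  7
  1  2  3  4  5  6  7  8

so w = (5, 7, 6, 4, 3, 8, 1, 2).

|D(w)|=20, |Ess(w)|=4:

[(2, 6, 1), (3, 4, 0), (4, 3, 0), (6, 2, 0)]


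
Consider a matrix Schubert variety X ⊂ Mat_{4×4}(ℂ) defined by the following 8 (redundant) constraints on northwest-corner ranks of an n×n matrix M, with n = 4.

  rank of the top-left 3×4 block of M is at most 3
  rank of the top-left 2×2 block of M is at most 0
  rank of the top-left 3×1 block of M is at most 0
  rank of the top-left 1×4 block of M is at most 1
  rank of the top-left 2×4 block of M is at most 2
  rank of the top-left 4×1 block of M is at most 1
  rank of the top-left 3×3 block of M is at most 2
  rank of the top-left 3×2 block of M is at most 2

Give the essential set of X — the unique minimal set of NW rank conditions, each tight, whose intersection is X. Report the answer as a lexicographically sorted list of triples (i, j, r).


Recovering R(i,j) via the rank-extension bound from the 8 conditions:

  0 | 0 | 1 | 1
  0 | 0 | 1 | 2
  0 | 1 | 2 | 3
  1 | 2 | 3 | 4

second differences of R give the permutation w = (3, 4, 2, 1).

Rothe diagram D(w) (5 cells), 2 SE-corners (essential conditions):

[(2, 2, 0), (3, 1, 0)]


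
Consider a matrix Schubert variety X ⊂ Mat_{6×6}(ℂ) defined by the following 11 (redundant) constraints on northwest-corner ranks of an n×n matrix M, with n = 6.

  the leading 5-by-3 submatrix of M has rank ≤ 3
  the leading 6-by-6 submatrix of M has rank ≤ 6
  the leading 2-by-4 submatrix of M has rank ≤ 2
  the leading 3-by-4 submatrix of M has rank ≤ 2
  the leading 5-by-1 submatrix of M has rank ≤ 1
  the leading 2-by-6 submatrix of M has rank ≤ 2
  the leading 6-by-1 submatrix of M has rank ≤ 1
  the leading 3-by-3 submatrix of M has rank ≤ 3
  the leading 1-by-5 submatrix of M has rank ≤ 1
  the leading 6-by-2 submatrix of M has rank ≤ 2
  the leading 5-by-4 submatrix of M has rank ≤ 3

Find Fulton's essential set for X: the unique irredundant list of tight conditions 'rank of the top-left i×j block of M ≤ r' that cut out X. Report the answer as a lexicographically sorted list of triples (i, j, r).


The tightest implied rank at each (i,j), from the 11 conditions:

  i=1: 1 1 1 1 1 1
  i=2: 1 2 2 2 2 2
  i=3: 1 2 2 2 3 3
  i=4: 1 2 3 3 4 4
  i=5: 1 2 3 3 4 5
  i=6: 1 2 3 4 5 6

so w = (1, 2, 5, 3, 6, 4).

D(w) has 3 cells with 2 SE-corners; essential set:

[(3, 4, 2), (5, 4, 3)]


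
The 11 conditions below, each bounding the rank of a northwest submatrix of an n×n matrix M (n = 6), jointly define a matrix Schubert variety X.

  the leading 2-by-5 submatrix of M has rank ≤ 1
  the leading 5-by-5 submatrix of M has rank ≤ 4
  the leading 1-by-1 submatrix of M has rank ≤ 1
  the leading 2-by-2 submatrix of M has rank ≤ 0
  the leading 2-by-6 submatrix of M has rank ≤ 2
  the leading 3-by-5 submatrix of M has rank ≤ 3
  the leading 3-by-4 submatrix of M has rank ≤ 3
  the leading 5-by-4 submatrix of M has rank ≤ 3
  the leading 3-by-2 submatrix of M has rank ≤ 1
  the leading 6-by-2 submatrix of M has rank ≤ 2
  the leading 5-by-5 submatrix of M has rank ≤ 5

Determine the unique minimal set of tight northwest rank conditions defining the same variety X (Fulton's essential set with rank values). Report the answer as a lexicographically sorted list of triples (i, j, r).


Reconstructing r_w from the 11 given conditions:

  0, 0, 1, 1, 1, 1
  0, 0, 1, 1, 1, 2
  1, 1, 2, 2, 2, 3
  1, 2, 3, 3, 3, 4
  1, 2, 3, 3, 4, 5
  1, 2, 3, 4, 5, 6

reading off 1-entries of Δ²R: w = (3, 6, 1, 2, 5, 4).

D(w) has 7 cells with 3 SE-corners; essential set:

[(2, 2, 0), (2, 5, 1), (5, 4, 3)]


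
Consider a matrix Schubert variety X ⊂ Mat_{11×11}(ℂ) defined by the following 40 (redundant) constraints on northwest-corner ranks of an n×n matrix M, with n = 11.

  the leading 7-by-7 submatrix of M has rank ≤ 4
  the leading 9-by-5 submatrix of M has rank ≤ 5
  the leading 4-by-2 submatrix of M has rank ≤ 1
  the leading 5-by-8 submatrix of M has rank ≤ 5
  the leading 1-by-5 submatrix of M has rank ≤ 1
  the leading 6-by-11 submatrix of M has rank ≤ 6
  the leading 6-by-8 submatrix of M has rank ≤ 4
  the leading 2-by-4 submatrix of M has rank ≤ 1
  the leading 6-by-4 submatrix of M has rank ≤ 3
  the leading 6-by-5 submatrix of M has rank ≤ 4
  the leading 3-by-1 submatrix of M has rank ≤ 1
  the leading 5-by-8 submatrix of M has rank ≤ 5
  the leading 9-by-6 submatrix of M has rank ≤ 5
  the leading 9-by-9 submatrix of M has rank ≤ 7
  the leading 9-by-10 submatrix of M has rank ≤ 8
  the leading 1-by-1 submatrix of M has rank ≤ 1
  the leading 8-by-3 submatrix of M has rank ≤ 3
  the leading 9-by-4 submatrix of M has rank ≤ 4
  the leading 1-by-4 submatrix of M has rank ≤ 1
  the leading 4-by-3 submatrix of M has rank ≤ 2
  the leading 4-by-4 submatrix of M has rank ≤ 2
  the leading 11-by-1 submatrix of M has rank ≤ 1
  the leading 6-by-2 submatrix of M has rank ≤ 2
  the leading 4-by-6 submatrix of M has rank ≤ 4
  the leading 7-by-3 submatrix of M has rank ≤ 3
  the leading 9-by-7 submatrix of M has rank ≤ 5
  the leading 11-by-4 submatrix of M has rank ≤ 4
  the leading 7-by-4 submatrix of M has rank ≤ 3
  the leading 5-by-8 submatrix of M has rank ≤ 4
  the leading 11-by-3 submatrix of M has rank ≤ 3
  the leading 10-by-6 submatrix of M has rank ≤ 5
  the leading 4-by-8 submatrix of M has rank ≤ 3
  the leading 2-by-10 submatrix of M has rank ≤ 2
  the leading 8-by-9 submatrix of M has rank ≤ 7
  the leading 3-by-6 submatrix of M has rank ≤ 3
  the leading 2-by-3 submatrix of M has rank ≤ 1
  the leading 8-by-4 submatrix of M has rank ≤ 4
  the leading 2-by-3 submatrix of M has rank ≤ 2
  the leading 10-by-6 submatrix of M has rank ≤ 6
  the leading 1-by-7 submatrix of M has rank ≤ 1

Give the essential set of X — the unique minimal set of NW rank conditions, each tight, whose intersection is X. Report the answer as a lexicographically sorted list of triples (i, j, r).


Reconstructing r_w from the 40 given conditions:

  row 1: 1 1 1 1 1 1 1 1 1 1 1
  row 2: 1 1 1 1 2 2 2 2 2 2 2
  row 3: 1 1 2 2 3 3 3 3 3 3 3
  row 4: 1 1 2 2 3 3 3 3 4 4 4
  row 5: 1 2 3 3 4 4 4 4 5 5 5
  row 6: 1 2 3 3 4 4 4 4 5 6 6
  row 7: 1 2 3 3 4 4 4 5 6 7 7
  row 8: 1 2 3 4 5 5 5 6 7 8 8
  row 9: 1 2 3 4 5 5 5 6 7 8 9
  row 10: 1 2 3 4 5 5 6 7 8 9 10
  row 11: 1 2 3 4 5 6 7 8 9 10 11

the unique w with this rank table is (1, 5, 3, 9, 2, 10, 8, 4, 11, 7, 6).

ℓ(w)=19; the 9 essential cells (i,j,r):

[(2, 4, 1), (4, 2, 1), (4, 4, 2), (4, 8, 3), (6, 8, 4), (7, 4, 3), (7, 7, 4), (9, 7, 5), (10, 6, 5)]


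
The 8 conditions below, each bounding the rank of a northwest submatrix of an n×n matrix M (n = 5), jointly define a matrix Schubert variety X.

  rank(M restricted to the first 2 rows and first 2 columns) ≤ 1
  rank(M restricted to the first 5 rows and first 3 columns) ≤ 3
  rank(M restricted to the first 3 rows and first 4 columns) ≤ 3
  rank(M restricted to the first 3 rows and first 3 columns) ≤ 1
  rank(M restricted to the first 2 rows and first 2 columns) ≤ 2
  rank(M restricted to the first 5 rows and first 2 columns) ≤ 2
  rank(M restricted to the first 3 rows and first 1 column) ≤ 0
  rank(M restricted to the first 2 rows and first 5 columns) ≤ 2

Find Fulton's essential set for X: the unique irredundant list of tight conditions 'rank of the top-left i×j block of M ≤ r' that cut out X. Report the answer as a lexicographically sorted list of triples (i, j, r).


Recovering R(i,j) via the rank-extension bound from the 8 conditions:

  R[1]: 0 | 1 | 1 | 1 | 1
  R[2]: 0 | 1 | 1 | 2 | 2
  R[3]: 0 | 1 | 1 | 2 | 3
  R[4]: 1 | 2 | 2 | 3 | 4
  R[5]: 1 | 2 | 3 | 4 | 5

so w = (2, 4, 5, 1, 3).

ℓ(w)=5; the 2 essential cells (i,j,r):

[(3, 1, 0), (3, 3, 1)]


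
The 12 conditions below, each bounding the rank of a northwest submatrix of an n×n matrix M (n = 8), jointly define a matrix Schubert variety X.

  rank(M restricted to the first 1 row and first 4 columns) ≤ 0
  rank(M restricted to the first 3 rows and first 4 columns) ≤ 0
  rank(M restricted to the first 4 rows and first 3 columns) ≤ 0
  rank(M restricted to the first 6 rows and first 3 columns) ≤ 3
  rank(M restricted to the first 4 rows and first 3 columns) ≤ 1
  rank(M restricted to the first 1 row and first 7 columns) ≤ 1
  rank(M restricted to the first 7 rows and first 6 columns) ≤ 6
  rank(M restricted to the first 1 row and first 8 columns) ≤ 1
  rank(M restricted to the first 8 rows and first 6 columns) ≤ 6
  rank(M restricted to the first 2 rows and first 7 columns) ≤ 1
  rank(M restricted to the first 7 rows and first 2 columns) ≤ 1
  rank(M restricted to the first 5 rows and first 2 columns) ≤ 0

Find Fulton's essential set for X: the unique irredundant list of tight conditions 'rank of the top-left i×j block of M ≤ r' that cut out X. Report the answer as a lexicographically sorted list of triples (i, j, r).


Recovering R(i,j) via the rank-extension bound from the 12 conditions:

  R[1]: 0 0 0 0 1 1 1 1
  R[2]: 0 0 0 0 1 1 1 2
  R[3]: 0 0 0 0 1 2 2 3
  R[4]: 0 0 0 1 2 3 3 4
  R[5]: 0 0 1 2 3 4 4 5
  R[6]: 1 1 2 3 4 5 5 6
  R[7]: 1 1 2 3 4 5 6 7
  R[8]: 1 2 3 4 5 6 7 8

giving w = (5, 8, 6, 4, 3, 1, 7, 2) via Δ²R.

Fulton essential set (5 of the 20 Rothe cells):

[(2, 7, 1), (3, 4, 0), (4, 3, 0), (5, 2, 0), (7, 2, 1)]


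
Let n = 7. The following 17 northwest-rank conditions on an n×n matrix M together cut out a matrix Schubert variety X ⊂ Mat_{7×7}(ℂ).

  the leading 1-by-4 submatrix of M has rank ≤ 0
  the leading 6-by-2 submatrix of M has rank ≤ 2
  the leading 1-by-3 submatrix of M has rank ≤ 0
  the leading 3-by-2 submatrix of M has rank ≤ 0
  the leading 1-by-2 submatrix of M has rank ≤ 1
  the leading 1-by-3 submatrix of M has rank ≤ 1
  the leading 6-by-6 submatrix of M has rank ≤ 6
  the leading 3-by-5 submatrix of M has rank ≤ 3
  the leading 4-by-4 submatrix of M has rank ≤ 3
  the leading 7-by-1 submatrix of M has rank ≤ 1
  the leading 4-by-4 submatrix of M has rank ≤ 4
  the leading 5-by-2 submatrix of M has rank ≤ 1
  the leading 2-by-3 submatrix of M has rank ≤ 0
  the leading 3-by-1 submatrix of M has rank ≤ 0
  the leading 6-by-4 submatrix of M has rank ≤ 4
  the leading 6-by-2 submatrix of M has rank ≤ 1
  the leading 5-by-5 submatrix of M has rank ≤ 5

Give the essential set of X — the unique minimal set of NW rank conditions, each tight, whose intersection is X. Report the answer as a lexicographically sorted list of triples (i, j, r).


Rank table r_w(7×7) implied by the 17 constraints:

  R[1]: 0 0 0 0 1 1 1
  R[2]: 0 0 0 1 2 2 2
  R[3]: 0 0 1 2 3 3 3
  R[4]: 1 1 2 3 4 4 4
  R[5]: 1 1 2 3 4 5 5
  R[6]: 1 1 2 3 4 5 6
  R[7]: 1 2 3 4 5 6 7

so w = (5, 4, 3, 1, 6, 7, 2).

Rothe diagram D(w) (11 cells), 4 SE-corners (essential conditions):

[(1, 4, 0), (2, 3, 0), (3, 2, 0), (6, 2, 1)]


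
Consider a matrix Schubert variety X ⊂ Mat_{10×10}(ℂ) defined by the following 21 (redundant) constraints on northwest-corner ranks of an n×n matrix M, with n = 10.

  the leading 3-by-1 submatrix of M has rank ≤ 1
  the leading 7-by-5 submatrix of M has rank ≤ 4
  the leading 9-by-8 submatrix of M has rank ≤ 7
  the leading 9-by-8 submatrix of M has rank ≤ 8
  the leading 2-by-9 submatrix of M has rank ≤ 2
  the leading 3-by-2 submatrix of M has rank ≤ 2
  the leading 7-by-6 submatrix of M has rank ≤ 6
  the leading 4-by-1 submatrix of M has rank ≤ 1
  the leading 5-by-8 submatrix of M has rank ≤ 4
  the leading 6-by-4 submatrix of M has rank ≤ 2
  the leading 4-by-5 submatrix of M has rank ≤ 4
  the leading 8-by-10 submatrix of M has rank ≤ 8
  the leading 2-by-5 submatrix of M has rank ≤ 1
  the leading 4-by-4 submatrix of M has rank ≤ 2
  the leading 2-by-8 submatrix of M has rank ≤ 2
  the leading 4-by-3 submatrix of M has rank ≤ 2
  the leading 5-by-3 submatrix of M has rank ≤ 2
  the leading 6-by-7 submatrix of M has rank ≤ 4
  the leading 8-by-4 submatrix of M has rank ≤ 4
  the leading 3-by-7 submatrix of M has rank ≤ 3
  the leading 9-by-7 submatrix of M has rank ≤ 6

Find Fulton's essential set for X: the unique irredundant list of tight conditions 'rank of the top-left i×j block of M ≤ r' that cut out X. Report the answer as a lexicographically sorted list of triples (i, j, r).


Reconstructing r_w from the 21 given conditions:

  row 1: 1 | 1 | 1 | 1 | 1 | 1 | 1 | 1 | 1 | 1
  row 2: 1 | 1 | 1 | 1 | 1 | 2 | 2 | 2 | 2 | 2
  row 3: 1 | 2 | 2 | 2 | 2 | 3 | 3 | 3 | 3 | 3
  row 4: 1 | 2 | 2 | 2 | 3 | 4 | 4 | 4 | 4 | 4
  row 5: 1 | 2 | 2 | 2 | 3 | 4 | 4 | 4 | 5 | 5
  row 6: 1 | 2 | 2 | 2 | 3 | 4 | 4 | 5 | 6 | 6
  row 7: 1 | 2 | 3 | 3 | 4 | 5 | 5 | 6 | 7 | 7
  row 8: 1 | 2 | 3 | 4 | 5 | 6 | 6 | 7 | 8 | 8
  row 9: 1 | 2 | 3 | 4 | 5 | 6 | 6 | 7 | 8 | 9
  row 10: 1 | 2 | 3 | 4 | 5 | 6 | 7 | 8 | 9 | 10

second differences of R give the permutation w = (1, 6, 2, 5, 9, 8, 3, 4, 10, 7).

ℓ(w)=14; the 5 essential cells (i,j,r):

[(2, 5, 1), (5, 8, 4), (6, 4, 2), (6, 7, 4), (9, 7, 6)]


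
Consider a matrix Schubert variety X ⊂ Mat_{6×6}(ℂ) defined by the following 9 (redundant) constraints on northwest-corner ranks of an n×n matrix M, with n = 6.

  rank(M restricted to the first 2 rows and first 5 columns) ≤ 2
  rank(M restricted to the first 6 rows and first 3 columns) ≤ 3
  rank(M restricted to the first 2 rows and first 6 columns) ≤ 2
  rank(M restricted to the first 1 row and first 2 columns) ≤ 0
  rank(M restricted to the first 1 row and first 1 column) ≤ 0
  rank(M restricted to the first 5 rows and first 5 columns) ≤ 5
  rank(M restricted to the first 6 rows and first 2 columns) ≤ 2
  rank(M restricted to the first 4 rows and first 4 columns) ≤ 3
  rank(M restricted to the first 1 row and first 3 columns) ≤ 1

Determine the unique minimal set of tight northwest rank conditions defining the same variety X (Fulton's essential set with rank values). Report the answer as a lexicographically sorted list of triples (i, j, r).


Propagating the 9 rank bounds to every northwest block:

  0  0  1  1  1  1
  1  1  2  2  2  2
  1  2  3  3  3  3
  1  2  3  3  4  4
  1  2  3  4  5  5
  1  2  3  4  5  6

so w = (3, 1, 2, 5, 4, 6).

Fulton essential set (2 of the 3 Rothe cells):

[(1, 2, 0), (4, 4, 3)]


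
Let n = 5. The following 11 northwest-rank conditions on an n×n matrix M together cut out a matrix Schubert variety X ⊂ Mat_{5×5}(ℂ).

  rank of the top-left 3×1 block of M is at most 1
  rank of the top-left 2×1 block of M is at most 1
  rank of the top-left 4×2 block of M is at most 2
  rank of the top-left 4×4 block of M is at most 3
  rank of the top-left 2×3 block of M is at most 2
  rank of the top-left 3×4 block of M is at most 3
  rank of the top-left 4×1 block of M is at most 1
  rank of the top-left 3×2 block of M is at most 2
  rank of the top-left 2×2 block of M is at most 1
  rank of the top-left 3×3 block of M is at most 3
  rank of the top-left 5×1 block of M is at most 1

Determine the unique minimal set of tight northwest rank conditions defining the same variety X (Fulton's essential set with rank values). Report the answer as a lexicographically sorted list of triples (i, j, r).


Reconstructing r_w from the 11 given conditions:

  row 1: 1  1  1  1  1
  row 2: 1  1  2  2  2
  row 3: 1  2  3  3  3
  row 4: 1  2  3  3  4
  row 5: 1  2  3  4  5

giving w = (1, 3, 2, 5, 4) via Δ²R.

ℓ(w)=2; the 2 essential cells (i,j,r):

[(2, 2, 1), (4, 4, 3)]


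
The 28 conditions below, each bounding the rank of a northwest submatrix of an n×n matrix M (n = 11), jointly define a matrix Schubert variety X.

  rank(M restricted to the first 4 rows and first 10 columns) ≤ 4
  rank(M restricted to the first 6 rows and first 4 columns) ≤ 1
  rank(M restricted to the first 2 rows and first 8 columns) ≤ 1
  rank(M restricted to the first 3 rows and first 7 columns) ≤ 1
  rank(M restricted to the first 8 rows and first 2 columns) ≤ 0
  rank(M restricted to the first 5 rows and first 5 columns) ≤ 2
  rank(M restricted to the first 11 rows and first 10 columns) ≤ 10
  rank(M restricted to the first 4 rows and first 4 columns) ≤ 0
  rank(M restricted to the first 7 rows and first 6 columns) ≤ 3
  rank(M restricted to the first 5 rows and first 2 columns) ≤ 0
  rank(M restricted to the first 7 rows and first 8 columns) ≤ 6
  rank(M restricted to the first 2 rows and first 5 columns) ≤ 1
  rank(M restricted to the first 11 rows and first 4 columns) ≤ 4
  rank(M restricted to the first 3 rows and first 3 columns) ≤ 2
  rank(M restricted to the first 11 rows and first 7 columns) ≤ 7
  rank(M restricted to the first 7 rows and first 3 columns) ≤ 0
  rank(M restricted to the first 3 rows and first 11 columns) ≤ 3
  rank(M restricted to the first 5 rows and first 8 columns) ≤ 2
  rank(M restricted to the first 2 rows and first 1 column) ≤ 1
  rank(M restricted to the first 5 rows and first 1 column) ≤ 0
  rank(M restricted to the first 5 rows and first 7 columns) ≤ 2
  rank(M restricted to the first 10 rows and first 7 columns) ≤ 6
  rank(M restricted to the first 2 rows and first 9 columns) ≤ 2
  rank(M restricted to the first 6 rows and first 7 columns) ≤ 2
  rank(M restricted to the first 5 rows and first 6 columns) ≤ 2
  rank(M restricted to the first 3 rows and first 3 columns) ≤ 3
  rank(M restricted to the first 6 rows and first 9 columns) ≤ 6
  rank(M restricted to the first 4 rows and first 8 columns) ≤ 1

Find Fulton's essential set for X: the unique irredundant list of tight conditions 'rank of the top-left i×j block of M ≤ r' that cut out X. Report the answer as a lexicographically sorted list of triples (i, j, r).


The tightest implied rank at each (i,j), from the 28 conditions:

  i=1: 0 | 0 | 0 | 0 | 1 | 1 | 1 | 1 | 1 | 1 | 1
  i=2: 0 | 0 | 0 | 0 | 1 | 1 | 1 | 1 | 2 | 2 | 2
  i=3: 0 | 0 | 0 | 0 | 1 | 1 | 1 | 1 | 2 | 3 | 3
  i=4: 0 | 0 | 0 | 0 | 1 | 1 | 1 | 1 | 2 | 3 | 4
  i=5: 0 | 0 | 0 | 1 | 2 | 2 | 2 | 2 | 3 | 4 | 5
  i=6: 0 | 0 | 0 | 1 | 2 | 2 | 2 | 3 | 4 | 5 | 6
  i=7: 0 | 0 | 0 | 1 | 2 | 3 | 3 | 4 | 5 | 6 | 7
  i=8: 0 | 0 | 1 | 2 | 3 | 4 | 4 | 5 | 6 | 7 | 8
  i=9: 1 | 1 | 2 | 3 | 4 | 5 | 5 | 6 | 7 | 8 | 9
  i=10: 1 | 2 | 3 | 4 | 5 | 6 | 6 | 7 | 8 | 9 | 10
  i=11: 1 | 2 | 3 | 4 | 5 | 6 | 7 | 8 | 9 | 10 | 11

reading off 1-entries of Δ²R: w = (5, 9, 10, 11, 4, 8, 6, 3, 1, 2, 7).

D(w) has 38 cells with 5 SE-corners; essential set:

[(4, 4, 0), (4, 8, 1), (6, 7, 2), (7, 3, 0), (8, 2, 0)]


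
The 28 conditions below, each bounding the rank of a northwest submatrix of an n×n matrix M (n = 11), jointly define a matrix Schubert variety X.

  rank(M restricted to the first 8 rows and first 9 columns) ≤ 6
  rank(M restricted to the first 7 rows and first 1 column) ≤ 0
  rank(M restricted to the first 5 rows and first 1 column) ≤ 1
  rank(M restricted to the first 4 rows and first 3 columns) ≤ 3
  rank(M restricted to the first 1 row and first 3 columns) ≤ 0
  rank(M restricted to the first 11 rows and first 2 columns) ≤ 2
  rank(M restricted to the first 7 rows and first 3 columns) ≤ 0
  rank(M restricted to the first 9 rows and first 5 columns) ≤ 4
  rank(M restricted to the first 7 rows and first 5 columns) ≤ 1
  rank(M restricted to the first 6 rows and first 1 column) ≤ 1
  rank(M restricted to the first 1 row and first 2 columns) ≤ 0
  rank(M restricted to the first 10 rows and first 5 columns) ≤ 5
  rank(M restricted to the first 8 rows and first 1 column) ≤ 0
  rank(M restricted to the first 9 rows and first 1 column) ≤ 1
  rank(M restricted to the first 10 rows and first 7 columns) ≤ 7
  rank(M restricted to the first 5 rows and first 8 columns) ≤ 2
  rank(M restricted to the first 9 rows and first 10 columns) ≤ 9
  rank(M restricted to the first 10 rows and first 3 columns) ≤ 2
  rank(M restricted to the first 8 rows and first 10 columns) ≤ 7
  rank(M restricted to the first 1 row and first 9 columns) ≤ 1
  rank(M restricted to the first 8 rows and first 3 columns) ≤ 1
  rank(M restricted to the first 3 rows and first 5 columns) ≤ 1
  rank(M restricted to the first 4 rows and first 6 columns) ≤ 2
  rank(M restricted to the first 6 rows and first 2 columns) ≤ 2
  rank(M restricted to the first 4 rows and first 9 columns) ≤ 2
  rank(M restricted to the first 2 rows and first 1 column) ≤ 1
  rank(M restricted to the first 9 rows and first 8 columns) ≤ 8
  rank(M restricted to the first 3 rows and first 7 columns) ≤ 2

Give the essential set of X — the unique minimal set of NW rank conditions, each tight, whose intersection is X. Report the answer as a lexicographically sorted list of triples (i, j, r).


Computing R[i][j] = min implied NW-rank bound (n=11, 28 conditions):

  0 0 0 1 1 1 1 1 1 1 1
  0 0 0 1 1 2 2 2 2 2 2
  0 0 0 1 1 2 2 2 2 3 3
  0 0 0 1 1 2 2 2 2 3 4
  0 0 0 1 1 2 2 2 3 4 5
  0 0 0 1 1 2 3 3 4 5 6
  0 0 0 1 1 2 3 4 5 6 7
  0 1 1 2 2 3 4 5 6 7 8
  1 2 2 3 3 4 5 6 7 8 9
  1 2 2 3 4 5 6 7 8 9 10
  1 2 3 4 5 6 7 8 9 10 11

hence w(1..11) = (4, 6, 10, 11, 9, 7, 8, 2, 1, 5, 3).

|D(w)|=37, |Ess(w)|=6:

[(4, 9, 2), (5, 8, 2), (7, 3, 0), (7, 5, 1), (8, 1, 0), (10, 3, 2)]


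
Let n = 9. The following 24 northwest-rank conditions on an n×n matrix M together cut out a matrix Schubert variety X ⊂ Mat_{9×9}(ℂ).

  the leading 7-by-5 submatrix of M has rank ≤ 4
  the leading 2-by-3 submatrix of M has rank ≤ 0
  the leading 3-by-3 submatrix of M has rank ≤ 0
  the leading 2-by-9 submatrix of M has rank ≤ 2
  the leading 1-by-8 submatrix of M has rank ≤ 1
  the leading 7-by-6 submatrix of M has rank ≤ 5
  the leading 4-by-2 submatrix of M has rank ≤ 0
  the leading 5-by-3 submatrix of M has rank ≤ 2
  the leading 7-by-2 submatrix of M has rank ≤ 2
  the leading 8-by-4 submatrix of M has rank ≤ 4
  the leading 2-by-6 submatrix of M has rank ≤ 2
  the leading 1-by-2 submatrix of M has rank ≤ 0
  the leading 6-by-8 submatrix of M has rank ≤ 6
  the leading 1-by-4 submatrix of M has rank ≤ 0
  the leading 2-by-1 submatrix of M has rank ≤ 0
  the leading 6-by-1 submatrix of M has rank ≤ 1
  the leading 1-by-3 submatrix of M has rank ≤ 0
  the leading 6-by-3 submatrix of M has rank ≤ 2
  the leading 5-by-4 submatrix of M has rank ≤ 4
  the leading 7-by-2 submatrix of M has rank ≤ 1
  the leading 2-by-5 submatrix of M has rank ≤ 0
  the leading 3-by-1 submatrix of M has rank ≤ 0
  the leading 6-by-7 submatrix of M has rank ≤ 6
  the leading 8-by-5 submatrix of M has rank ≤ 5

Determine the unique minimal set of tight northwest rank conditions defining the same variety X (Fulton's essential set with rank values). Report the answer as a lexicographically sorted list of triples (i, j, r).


Propagating the 24 rank bounds to every northwest block:

  R[1]: 0 | 0 | 0 | 0 | 0 | 1 | 1 | 1 | 1
  R[2]: 0 | 0 | 0 | 0 | 0 | 1 | 2 | 2 | 2
  R[3]: 0 | 0 | 0 | 1 | 1 | 2 | 3 | 3 | 3
  R[4]: 0 | 0 | 1 | 2 | 2 | 3 | 4 | 4 | 4
  R[5]: 1 | 1 | 2 | 3 | 3 | 4 | 5 | 5 | 5
  R[6]: 1 | 1 | 2 | 3 | 4 | 5 | 6 | 6 | 6
  R[7]: 1 | 1 | 2 | 3 | 4 | 5 | 6 | 7 | 7
  R[8]: 1 | 2 | 3 | 4 | 5 | 6 | 7 | 8 | 8
  R[9]: 1 | 2 | 3 | 4 | 5 | 6 | 7 | 8 | 9

the unique w with this rank table is (6, 7, 4, 3, 1, 5, 8, 2, 9).

4 SE-corners of the 17-cell Rothe diagram give Ess(w):

[(2, 5, 0), (3, 3, 0), (4, 2, 0), (7, 2, 1)]


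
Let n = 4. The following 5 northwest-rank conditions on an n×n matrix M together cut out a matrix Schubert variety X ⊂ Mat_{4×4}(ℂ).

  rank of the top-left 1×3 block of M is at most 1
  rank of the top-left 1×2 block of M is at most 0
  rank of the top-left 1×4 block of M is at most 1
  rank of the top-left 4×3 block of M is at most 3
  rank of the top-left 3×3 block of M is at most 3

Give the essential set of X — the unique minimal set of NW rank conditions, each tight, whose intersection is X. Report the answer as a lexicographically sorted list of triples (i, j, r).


Rank table r_w(4×4) implied by the 5 constraints:

  row 1: 0 0 1 1
  row 2: 1 1 2 2
  row 3: 1 2 3 3
  row 4: 1 2 3 4

second differences of R give the permutation w = (3, 1, 2, 4).

|D(w)|=2, |Ess(w)|=1:

[(1, 2, 0)]


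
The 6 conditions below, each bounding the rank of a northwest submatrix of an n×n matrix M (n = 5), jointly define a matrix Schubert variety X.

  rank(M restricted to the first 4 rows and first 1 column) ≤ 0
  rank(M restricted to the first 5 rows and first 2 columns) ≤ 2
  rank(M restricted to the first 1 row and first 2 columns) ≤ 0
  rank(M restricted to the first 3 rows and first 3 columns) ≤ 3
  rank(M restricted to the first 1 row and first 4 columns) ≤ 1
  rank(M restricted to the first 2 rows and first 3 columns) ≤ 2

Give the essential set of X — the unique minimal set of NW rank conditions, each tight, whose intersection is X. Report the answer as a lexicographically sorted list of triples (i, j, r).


Propagating the 6 rank bounds to every northwest block:

  0  0  1  1  1
  0  1  2  2  2
  0  1  2  3  3
  0  1  2  3  4
  1  2  3  4  5

second differences of R give the permutation w = (3, 2, 4, 5, 1).

D(w) has 5 cells with 2 SE-corners; essential set:

[(1, 2, 0), (4, 1, 0)]


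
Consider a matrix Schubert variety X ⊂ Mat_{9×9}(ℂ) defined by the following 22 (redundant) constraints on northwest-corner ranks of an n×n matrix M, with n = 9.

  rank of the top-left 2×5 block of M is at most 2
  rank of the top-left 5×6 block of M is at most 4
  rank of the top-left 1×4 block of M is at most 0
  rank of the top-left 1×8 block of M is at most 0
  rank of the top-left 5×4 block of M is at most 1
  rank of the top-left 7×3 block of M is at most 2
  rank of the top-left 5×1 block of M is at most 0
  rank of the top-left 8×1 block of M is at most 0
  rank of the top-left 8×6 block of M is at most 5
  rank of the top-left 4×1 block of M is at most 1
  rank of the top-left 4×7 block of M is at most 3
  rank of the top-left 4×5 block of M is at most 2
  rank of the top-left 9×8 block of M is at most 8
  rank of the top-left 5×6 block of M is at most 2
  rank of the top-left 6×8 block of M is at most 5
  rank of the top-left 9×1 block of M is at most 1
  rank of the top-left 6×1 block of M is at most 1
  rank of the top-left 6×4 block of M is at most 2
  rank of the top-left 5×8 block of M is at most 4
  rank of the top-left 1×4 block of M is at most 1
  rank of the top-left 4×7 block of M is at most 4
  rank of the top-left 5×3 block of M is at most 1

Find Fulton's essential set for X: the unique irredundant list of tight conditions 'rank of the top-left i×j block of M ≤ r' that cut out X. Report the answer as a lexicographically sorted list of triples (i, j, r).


Rank table r_w(9×9) implied by the 22 constraints:

  i=1: 0 | 0 | 0 | 0 | 0 | 0 | 0 | 0 | 1
  i=2: 0 | 1 | 1 | 1 | 1 | 1 | 1 | 1 | 2
  i=3: 0 | 1 | 1 | 1 | 2 | 2 | 2 | 2 | 3
  i=4: 0 | 1 | 1 | 1 | 2 | 2 | 3 | 3 | 4
  i=5: 0 | 1 | 1 | 1 | 2 | 2 | 3 | 4 | 5
  i=6: 0 | 1 | 2 | 2 | 3 | 3 | 4 | 5 | 6
  i=7: 0 | 1 | 2 | 3 | 4 | 4 | 5 | 6 | 7
  i=8: 0 | 1 | 2 | 3 | 4 | 5 | 6 | 7 | 8
  i=9: 1 | 2 | 3 | 4 | 5 | 6 | 7 | 8 | 9

second differences of R give the permutation w = (9, 2, 5, 7, 8, 3, 4, 6, 1).

4 SE-corners of the 23-cell Rothe diagram give Ess(w):

[(1, 8, 0), (5, 4, 1), (5, 6, 2), (8, 1, 0)]


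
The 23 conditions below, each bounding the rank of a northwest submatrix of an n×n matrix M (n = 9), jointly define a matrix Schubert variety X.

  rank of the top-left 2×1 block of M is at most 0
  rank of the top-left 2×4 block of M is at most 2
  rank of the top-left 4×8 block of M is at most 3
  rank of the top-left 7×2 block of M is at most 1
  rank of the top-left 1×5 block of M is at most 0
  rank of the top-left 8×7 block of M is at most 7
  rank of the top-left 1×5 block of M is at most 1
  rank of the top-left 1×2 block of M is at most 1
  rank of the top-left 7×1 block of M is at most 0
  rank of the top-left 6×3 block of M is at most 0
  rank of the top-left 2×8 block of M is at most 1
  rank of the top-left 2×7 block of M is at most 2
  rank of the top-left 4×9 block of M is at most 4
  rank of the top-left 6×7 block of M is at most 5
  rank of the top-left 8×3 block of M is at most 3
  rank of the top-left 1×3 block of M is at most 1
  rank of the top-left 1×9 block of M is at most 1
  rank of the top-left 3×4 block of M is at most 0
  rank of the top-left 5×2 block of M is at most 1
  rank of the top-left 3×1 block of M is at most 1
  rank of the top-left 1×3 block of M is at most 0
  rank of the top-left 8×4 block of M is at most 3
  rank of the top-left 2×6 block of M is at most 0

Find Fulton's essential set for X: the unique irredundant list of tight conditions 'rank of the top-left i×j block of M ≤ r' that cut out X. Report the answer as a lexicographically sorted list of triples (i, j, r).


Recovering R(i,j) via the rank-extension bound from the 23 conditions:

  R[1]: 0, 0, 0, 0, 0, 0, 1, 1, 1
  R[2]: 0, 0, 0, 0, 0, 0, 1, 1, 2
  R[3]: 0, 0, 0, 0, 1, 1, 2, 2, 3
  R[4]: 0, 0, 0, 1, 2, 2, 3, 3, 4
  R[5]: 0, 0, 0, 1, 2, 3, 4, 4, 5
  R[6]: 0, 0, 0, 1, 2, 3, 4, 5, 6
  R[7]: 0, 1, 1, 2, 3, 4, 5, 6, 7
  R[8]: 1, 2, 2, 3, 4, 5, 6, 7, 8
  R[9]: 1, 2, 3, 4, 5, 6, 7, 8, 9

hence w(1..9) = (7, 9, 5, 4, 6, 8, 2, 1, 3).

Fulton essential set (5 of the 27 Rothe cells):

[(2, 6, 0), (2, 8, 1), (3, 4, 0), (6, 3, 0), (7, 1, 0)]


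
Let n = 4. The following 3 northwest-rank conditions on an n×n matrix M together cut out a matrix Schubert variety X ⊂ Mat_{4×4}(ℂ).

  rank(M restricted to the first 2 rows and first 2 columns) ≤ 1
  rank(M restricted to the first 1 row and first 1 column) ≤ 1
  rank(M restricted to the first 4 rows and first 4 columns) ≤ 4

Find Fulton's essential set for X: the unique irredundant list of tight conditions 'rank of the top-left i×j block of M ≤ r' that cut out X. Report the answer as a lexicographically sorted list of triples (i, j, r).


Computing R[i][j] = min implied NW-rank bound (n=4, 3 conditions):

  R[1]: 1 1 1 1
  R[2]: 1 1 2 2
  R[3]: 1 2 3 3
  R[4]: 1 2 3 4

the unique w with this rank table is (1, 3, 2, 4).

|D(w)|=1, |Ess(w)|=1:

[(2, 2, 1)]
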